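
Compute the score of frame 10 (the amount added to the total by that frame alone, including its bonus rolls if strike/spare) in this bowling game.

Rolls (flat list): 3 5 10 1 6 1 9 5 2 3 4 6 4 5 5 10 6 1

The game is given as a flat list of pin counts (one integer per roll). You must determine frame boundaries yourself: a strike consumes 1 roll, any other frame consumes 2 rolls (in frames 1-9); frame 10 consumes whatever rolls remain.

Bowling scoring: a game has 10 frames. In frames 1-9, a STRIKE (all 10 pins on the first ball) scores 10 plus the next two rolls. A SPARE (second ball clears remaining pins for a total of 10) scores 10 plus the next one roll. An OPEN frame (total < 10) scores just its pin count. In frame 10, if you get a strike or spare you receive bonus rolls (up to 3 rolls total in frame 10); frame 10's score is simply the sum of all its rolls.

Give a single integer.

Answer: 7

Derivation:
Frame 1: OPEN (3+5=8). Cumulative: 8
Frame 2: STRIKE. 10 + next two rolls (1+6) = 17. Cumulative: 25
Frame 3: OPEN (1+6=7). Cumulative: 32
Frame 4: SPARE (1+9=10). 10 + next roll (5) = 15. Cumulative: 47
Frame 5: OPEN (5+2=7). Cumulative: 54
Frame 6: OPEN (3+4=7). Cumulative: 61
Frame 7: SPARE (6+4=10). 10 + next roll (5) = 15. Cumulative: 76
Frame 8: SPARE (5+5=10). 10 + next roll (10) = 20. Cumulative: 96
Frame 9: STRIKE. 10 + next two rolls (6+1) = 17. Cumulative: 113
Frame 10: OPEN. Sum of all frame-10 rolls (6+1) = 7. Cumulative: 120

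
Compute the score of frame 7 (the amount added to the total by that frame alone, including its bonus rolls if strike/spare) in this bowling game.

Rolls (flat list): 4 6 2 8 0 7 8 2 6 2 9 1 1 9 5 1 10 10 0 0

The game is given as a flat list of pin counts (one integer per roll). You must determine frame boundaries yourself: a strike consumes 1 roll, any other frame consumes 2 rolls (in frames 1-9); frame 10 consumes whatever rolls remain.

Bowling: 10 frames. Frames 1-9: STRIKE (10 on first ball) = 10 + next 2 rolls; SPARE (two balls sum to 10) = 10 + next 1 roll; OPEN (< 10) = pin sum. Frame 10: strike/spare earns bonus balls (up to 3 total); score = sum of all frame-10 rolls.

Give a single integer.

Answer: 15

Derivation:
Frame 1: SPARE (4+6=10). 10 + next roll (2) = 12. Cumulative: 12
Frame 2: SPARE (2+8=10). 10 + next roll (0) = 10. Cumulative: 22
Frame 3: OPEN (0+7=7). Cumulative: 29
Frame 4: SPARE (8+2=10). 10 + next roll (6) = 16. Cumulative: 45
Frame 5: OPEN (6+2=8). Cumulative: 53
Frame 6: SPARE (9+1=10). 10 + next roll (1) = 11. Cumulative: 64
Frame 7: SPARE (1+9=10). 10 + next roll (5) = 15. Cumulative: 79
Frame 8: OPEN (5+1=6). Cumulative: 85
Frame 9: STRIKE. 10 + next two rolls (10+0) = 20. Cumulative: 105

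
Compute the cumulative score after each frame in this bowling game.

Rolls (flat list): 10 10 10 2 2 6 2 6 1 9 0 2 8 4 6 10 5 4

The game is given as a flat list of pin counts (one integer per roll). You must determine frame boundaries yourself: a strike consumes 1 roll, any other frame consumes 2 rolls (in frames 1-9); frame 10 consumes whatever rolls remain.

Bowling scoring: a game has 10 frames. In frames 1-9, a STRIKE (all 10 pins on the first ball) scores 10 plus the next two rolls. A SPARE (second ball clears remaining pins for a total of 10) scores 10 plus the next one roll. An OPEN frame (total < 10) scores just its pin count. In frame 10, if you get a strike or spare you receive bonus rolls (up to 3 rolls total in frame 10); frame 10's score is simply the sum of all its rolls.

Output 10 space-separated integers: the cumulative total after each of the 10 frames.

Answer: 30 52 66 70 78 85 94 108 128 147

Derivation:
Frame 1: STRIKE. 10 + next two rolls (10+10) = 30. Cumulative: 30
Frame 2: STRIKE. 10 + next two rolls (10+2) = 22. Cumulative: 52
Frame 3: STRIKE. 10 + next two rolls (2+2) = 14. Cumulative: 66
Frame 4: OPEN (2+2=4). Cumulative: 70
Frame 5: OPEN (6+2=8). Cumulative: 78
Frame 6: OPEN (6+1=7). Cumulative: 85
Frame 7: OPEN (9+0=9). Cumulative: 94
Frame 8: SPARE (2+8=10). 10 + next roll (4) = 14. Cumulative: 108
Frame 9: SPARE (4+6=10). 10 + next roll (10) = 20. Cumulative: 128
Frame 10: STRIKE. Sum of all frame-10 rolls (10+5+4) = 19. Cumulative: 147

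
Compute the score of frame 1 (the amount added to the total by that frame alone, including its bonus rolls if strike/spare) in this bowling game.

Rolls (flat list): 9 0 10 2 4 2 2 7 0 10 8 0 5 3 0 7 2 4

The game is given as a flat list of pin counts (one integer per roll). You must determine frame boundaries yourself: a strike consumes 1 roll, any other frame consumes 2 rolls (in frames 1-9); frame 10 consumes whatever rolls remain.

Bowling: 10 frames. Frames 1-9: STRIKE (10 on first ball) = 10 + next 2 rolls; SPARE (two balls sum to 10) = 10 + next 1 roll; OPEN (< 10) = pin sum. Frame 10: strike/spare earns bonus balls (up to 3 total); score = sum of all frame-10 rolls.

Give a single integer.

Frame 1: OPEN (9+0=9). Cumulative: 9
Frame 2: STRIKE. 10 + next two rolls (2+4) = 16. Cumulative: 25
Frame 3: OPEN (2+4=6). Cumulative: 31

Answer: 9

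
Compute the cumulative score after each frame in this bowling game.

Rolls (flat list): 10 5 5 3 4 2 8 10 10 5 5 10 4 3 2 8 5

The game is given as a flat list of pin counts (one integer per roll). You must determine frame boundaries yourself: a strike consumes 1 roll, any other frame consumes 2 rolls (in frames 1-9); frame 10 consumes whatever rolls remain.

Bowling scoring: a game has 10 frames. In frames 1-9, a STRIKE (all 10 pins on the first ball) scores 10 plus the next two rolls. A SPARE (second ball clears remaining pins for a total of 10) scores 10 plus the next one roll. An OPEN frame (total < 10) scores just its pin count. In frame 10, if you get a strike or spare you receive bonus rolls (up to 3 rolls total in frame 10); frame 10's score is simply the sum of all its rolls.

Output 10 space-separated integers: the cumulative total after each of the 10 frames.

Frame 1: STRIKE. 10 + next two rolls (5+5) = 20. Cumulative: 20
Frame 2: SPARE (5+5=10). 10 + next roll (3) = 13. Cumulative: 33
Frame 3: OPEN (3+4=7). Cumulative: 40
Frame 4: SPARE (2+8=10). 10 + next roll (10) = 20. Cumulative: 60
Frame 5: STRIKE. 10 + next two rolls (10+5) = 25. Cumulative: 85
Frame 6: STRIKE. 10 + next two rolls (5+5) = 20. Cumulative: 105
Frame 7: SPARE (5+5=10). 10 + next roll (10) = 20. Cumulative: 125
Frame 8: STRIKE. 10 + next two rolls (4+3) = 17. Cumulative: 142
Frame 9: OPEN (4+3=7). Cumulative: 149
Frame 10: SPARE. Sum of all frame-10 rolls (2+8+5) = 15. Cumulative: 164

Answer: 20 33 40 60 85 105 125 142 149 164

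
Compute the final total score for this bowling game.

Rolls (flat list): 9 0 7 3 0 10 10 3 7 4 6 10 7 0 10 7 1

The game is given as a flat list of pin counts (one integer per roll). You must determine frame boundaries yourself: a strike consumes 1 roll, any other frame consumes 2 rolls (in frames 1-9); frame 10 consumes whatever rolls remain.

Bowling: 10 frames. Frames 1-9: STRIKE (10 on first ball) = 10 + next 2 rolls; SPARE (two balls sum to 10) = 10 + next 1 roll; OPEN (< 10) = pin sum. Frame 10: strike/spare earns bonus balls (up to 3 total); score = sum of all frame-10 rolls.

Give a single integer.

Answer: 143

Derivation:
Frame 1: OPEN (9+0=9). Cumulative: 9
Frame 2: SPARE (7+3=10). 10 + next roll (0) = 10. Cumulative: 19
Frame 3: SPARE (0+10=10). 10 + next roll (10) = 20. Cumulative: 39
Frame 4: STRIKE. 10 + next two rolls (3+7) = 20. Cumulative: 59
Frame 5: SPARE (3+7=10). 10 + next roll (4) = 14. Cumulative: 73
Frame 6: SPARE (4+6=10). 10 + next roll (10) = 20. Cumulative: 93
Frame 7: STRIKE. 10 + next two rolls (7+0) = 17. Cumulative: 110
Frame 8: OPEN (7+0=7). Cumulative: 117
Frame 9: STRIKE. 10 + next two rolls (7+1) = 18. Cumulative: 135
Frame 10: OPEN. Sum of all frame-10 rolls (7+1) = 8. Cumulative: 143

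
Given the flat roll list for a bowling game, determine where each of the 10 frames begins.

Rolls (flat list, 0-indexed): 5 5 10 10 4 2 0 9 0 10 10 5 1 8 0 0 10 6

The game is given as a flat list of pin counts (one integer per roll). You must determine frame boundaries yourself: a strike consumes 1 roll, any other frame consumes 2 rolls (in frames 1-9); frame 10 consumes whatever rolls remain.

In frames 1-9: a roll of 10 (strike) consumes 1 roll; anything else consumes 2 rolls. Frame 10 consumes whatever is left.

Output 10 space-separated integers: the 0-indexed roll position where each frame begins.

Frame 1 starts at roll index 0: rolls=5,5 (sum=10), consumes 2 rolls
Frame 2 starts at roll index 2: roll=10 (strike), consumes 1 roll
Frame 3 starts at roll index 3: roll=10 (strike), consumes 1 roll
Frame 4 starts at roll index 4: rolls=4,2 (sum=6), consumes 2 rolls
Frame 5 starts at roll index 6: rolls=0,9 (sum=9), consumes 2 rolls
Frame 6 starts at roll index 8: rolls=0,10 (sum=10), consumes 2 rolls
Frame 7 starts at roll index 10: roll=10 (strike), consumes 1 roll
Frame 8 starts at roll index 11: rolls=5,1 (sum=6), consumes 2 rolls
Frame 9 starts at roll index 13: rolls=8,0 (sum=8), consumes 2 rolls
Frame 10 starts at roll index 15: 3 remaining rolls

Answer: 0 2 3 4 6 8 10 11 13 15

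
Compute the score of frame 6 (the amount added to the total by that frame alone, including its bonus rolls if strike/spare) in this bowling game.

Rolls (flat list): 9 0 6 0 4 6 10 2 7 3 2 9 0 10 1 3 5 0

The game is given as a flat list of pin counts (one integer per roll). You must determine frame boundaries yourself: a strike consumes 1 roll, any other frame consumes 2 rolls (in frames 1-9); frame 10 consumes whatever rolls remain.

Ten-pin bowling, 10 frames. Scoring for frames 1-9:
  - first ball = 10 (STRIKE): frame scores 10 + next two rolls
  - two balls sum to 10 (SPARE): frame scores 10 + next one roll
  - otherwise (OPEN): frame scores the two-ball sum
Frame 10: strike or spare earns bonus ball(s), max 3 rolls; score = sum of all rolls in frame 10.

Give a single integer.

Answer: 5

Derivation:
Frame 1: OPEN (9+0=9). Cumulative: 9
Frame 2: OPEN (6+0=6). Cumulative: 15
Frame 3: SPARE (4+6=10). 10 + next roll (10) = 20. Cumulative: 35
Frame 4: STRIKE. 10 + next two rolls (2+7) = 19. Cumulative: 54
Frame 5: OPEN (2+7=9). Cumulative: 63
Frame 6: OPEN (3+2=5). Cumulative: 68
Frame 7: OPEN (9+0=9). Cumulative: 77
Frame 8: STRIKE. 10 + next two rolls (1+3) = 14. Cumulative: 91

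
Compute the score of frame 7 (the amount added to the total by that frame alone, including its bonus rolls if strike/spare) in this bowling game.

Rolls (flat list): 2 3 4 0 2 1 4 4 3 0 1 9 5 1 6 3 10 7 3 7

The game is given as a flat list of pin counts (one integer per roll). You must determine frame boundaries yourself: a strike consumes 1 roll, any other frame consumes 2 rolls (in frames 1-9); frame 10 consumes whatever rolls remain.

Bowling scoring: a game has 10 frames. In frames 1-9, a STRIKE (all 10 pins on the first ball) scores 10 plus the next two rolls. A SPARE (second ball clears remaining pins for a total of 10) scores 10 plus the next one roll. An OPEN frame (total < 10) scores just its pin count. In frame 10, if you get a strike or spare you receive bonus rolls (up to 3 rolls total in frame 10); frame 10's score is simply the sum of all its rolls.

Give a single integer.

Answer: 6

Derivation:
Frame 1: OPEN (2+3=5). Cumulative: 5
Frame 2: OPEN (4+0=4). Cumulative: 9
Frame 3: OPEN (2+1=3). Cumulative: 12
Frame 4: OPEN (4+4=8). Cumulative: 20
Frame 5: OPEN (3+0=3). Cumulative: 23
Frame 6: SPARE (1+9=10). 10 + next roll (5) = 15. Cumulative: 38
Frame 7: OPEN (5+1=6). Cumulative: 44
Frame 8: OPEN (6+3=9). Cumulative: 53
Frame 9: STRIKE. 10 + next two rolls (7+3) = 20. Cumulative: 73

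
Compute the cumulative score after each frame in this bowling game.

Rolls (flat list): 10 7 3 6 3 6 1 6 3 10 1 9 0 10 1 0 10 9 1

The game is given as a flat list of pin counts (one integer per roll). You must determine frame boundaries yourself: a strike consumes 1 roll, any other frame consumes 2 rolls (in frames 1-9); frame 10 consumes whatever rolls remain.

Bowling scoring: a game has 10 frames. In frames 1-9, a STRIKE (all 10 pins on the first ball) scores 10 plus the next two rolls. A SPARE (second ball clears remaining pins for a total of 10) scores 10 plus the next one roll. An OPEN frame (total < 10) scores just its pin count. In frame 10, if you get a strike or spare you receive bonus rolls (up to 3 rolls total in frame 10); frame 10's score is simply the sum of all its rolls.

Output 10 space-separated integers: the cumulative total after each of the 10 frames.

Frame 1: STRIKE. 10 + next two rolls (7+3) = 20. Cumulative: 20
Frame 2: SPARE (7+3=10). 10 + next roll (6) = 16. Cumulative: 36
Frame 3: OPEN (6+3=9). Cumulative: 45
Frame 4: OPEN (6+1=7). Cumulative: 52
Frame 5: OPEN (6+3=9). Cumulative: 61
Frame 6: STRIKE. 10 + next two rolls (1+9) = 20. Cumulative: 81
Frame 7: SPARE (1+9=10). 10 + next roll (0) = 10. Cumulative: 91
Frame 8: SPARE (0+10=10). 10 + next roll (1) = 11. Cumulative: 102
Frame 9: OPEN (1+0=1). Cumulative: 103
Frame 10: STRIKE. Sum of all frame-10 rolls (10+9+1) = 20. Cumulative: 123

Answer: 20 36 45 52 61 81 91 102 103 123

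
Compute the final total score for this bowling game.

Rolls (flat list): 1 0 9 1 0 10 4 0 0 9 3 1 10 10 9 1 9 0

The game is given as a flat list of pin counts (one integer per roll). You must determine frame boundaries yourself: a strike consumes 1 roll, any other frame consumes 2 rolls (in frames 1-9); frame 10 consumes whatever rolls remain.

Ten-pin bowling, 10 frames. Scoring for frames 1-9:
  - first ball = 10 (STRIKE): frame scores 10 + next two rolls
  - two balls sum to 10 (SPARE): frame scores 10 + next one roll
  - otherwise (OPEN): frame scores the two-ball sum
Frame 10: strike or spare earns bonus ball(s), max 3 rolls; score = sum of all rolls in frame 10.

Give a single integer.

Answer: 119

Derivation:
Frame 1: OPEN (1+0=1). Cumulative: 1
Frame 2: SPARE (9+1=10). 10 + next roll (0) = 10. Cumulative: 11
Frame 3: SPARE (0+10=10). 10 + next roll (4) = 14. Cumulative: 25
Frame 4: OPEN (4+0=4). Cumulative: 29
Frame 5: OPEN (0+9=9). Cumulative: 38
Frame 6: OPEN (3+1=4). Cumulative: 42
Frame 7: STRIKE. 10 + next two rolls (10+9) = 29. Cumulative: 71
Frame 8: STRIKE. 10 + next two rolls (9+1) = 20. Cumulative: 91
Frame 9: SPARE (9+1=10). 10 + next roll (9) = 19. Cumulative: 110
Frame 10: OPEN. Sum of all frame-10 rolls (9+0) = 9. Cumulative: 119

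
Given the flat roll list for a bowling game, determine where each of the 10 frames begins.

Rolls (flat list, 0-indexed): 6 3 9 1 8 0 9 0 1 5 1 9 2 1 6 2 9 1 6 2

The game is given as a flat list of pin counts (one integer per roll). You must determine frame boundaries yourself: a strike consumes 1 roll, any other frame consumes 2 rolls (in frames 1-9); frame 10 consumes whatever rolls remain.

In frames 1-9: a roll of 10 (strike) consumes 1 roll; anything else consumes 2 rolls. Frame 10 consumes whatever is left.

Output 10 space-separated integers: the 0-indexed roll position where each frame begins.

Answer: 0 2 4 6 8 10 12 14 16 18

Derivation:
Frame 1 starts at roll index 0: rolls=6,3 (sum=9), consumes 2 rolls
Frame 2 starts at roll index 2: rolls=9,1 (sum=10), consumes 2 rolls
Frame 3 starts at roll index 4: rolls=8,0 (sum=8), consumes 2 rolls
Frame 4 starts at roll index 6: rolls=9,0 (sum=9), consumes 2 rolls
Frame 5 starts at roll index 8: rolls=1,5 (sum=6), consumes 2 rolls
Frame 6 starts at roll index 10: rolls=1,9 (sum=10), consumes 2 rolls
Frame 7 starts at roll index 12: rolls=2,1 (sum=3), consumes 2 rolls
Frame 8 starts at roll index 14: rolls=6,2 (sum=8), consumes 2 rolls
Frame 9 starts at roll index 16: rolls=9,1 (sum=10), consumes 2 rolls
Frame 10 starts at roll index 18: 2 remaining rolls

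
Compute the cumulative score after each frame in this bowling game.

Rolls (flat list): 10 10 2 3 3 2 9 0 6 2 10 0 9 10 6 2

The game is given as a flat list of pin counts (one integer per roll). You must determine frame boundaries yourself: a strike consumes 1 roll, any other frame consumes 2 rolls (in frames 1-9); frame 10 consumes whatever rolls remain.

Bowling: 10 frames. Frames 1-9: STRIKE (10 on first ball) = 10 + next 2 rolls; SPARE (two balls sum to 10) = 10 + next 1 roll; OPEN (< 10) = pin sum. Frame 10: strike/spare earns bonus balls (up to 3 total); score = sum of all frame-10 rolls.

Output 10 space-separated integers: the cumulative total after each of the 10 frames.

Answer: 22 37 42 47 56 64 83 92 110 118

Derivation:
Frame 1: STRIKE. 10 + next two rolls (10+2) = 22. Cumulative: 22
Frame 2: STRIKE. 10 + next two rolls (2+3) = 15. Cumulative: 37
Frame 3: OPEN (2+3=5). Cumulative: 42
Frame 4: OPEN (3+2=5). Cumulative: 47
Frame 5: OPEN (9+0=9). Cumulative: 56
Frame 6: OPEN (6+2=8). Cumulative: 64
Frame 7: STRIKE. 10 + next two rolls (0+9) = 19. Cumulative: 83
Frame 8: OPEN (0+9=9). Cumulative: 92
Frame 9: STRIKE. 10 + next two rolls (6+2) = 18. Cumulative: 110
Frame 10: OPEN. Sum of all frame-10 rolls (6+2) = 8. Cumulative: 118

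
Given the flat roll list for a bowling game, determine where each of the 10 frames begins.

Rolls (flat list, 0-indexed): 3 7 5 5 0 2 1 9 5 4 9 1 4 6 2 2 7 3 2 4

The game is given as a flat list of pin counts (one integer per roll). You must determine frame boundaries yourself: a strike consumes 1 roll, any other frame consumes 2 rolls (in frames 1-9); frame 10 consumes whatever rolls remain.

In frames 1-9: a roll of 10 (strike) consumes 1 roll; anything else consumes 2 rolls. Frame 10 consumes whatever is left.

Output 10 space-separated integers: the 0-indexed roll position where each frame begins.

Frame 1 starts at roll index 0: rolls=3,7 (sum=10), consumes 2 rolls
Frame 2 starts at roll index 2: rolls=5,5 (sum=10), consumes 2 rolls
Frame 3 starts at roll index 4: rolls=0,2 (sum=2), consumes 2 rolls
Frame 4 starts at roll index 6: rolls=1,9 (sum=10), consumes 2 rolls
Frame 5 starts at roll index 8: rolls=5,4 (sum=9), consumes 2 rolls
Frame 6 starts at roll index 10: rolls=9,1 (sum=10), consumes 2 rolls
Frame 7 starts at roll index 12: rolls=4,6 (sum=10), consumes 2 rolls
Frame 8 starts at roll index 14: rolls=2,2 (sum=4), consumes 2 rolls
Frame 9 starts at roll index 16: rolls=7,3 (sum=10), consumes 2 rolls
Frame 10 starts at roll index 18: 2 remaining rolls

Answer: 0 2 4 6 8 10 12 14 16 18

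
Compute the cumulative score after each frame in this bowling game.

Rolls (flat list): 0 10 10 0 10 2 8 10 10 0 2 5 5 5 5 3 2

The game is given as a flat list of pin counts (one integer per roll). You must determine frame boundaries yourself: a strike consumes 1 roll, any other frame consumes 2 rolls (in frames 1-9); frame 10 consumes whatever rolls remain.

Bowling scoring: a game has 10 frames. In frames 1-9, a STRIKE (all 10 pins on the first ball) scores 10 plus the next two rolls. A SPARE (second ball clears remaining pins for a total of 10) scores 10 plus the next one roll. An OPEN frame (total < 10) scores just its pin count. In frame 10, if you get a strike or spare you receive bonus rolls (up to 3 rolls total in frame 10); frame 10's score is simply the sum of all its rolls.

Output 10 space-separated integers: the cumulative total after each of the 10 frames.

Frame 1: SPARE (0+10=10). 10 + next roll (10) = 20. Cumulative: 20
Frame 2: STRIKE. 10 + next two rolls (0+10) = 20. Cumulative: 40
Frame 3: SPARE (0+10=10). 10 + next roll (2) = 12. Cumulative: 52
Frame 4: SPARE (2+8=10). 10 + next roll (10) = 20. Cumulative: 72
Frame 5: STRIKE. 10 + next two rolls (10+0) = 20. Cumulative: 92
Frame 6: STRIKE. 10 + next two rolls (0+2) = 12. Cumulative: 104
Frame 7: OPEN (0+2=2). Cumulative: 106
Frame 8: SPARE (5+5=10). 10 + next roll (5) = 15. Cumulative: 121
Frame 9: SPARE (5+5=10). 10 + next roll (3) = 13. Cumulative: 134
Frame 10: OPEN. Sum of all frame-10 rolls (3+2) = 5. Cumulative: 139

Answer: 20 40 52 72 92 104 106 121 134 139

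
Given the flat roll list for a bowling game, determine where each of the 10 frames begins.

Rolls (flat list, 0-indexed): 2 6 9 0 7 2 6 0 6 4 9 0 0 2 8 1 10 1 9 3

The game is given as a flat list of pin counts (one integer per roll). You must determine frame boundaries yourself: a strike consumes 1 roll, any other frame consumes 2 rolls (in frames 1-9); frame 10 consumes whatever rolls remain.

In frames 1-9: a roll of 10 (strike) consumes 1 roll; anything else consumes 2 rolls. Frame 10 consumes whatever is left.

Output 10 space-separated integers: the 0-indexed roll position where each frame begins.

Frame 1 starts at roll index 0: rolls=2,6 (sum=8), consumes 2 rolls
Frame 2 starts at roll index 2: rolls=9,0 (sum=9), consumes 2 rolls
Frame 3 starts at roll index 4: rolls=7,2 (sum=9), consumes 2 rolls
Frame 4 starts at roll index 6: rolls=6,0 (sum=6), consumes 2 rolls
Frame 5 starts at roll index 8: rolls=6,4 (sum=10), consumes 2 rolls
Frame 6 starts at roll index 10: rolls=9,0 (sum=9), consumes 2 rolls
Frame 7 starts at roll index 12: rolls=0,2 (sum=2), consumes 2 rolls
Frame 8 starts at roll index 14: rolls=8,1 (sum=9), consumes 2 rolls
Frame 9 starts at roll index 16: roll=10 (strike), consumes 1 roll
Frame 10 starts at roll index 17: 3 remaining rolls

Answer: 0 2 4 6 8 10 12 14 16 17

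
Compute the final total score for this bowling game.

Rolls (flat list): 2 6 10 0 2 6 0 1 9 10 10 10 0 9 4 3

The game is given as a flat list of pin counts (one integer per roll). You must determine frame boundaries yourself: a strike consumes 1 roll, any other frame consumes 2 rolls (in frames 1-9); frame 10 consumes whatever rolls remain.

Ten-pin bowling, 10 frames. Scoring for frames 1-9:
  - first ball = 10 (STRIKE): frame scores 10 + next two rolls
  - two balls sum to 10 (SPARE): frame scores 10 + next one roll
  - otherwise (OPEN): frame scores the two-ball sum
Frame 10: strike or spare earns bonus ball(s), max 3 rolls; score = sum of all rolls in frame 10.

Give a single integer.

Answer: 133

Derivation:
Frame 1: OPEN (2+6=8). Cumulative: 8
Frame 2: STRIKE. 10 + next two rolls (0+2) = 12. Cumulative: 20
Frame 3: OPEN (0+2=2). Cumulative: 22
Frame 4: OPEN (6+0=6). Cumulative: 28
Frame 5: SPARE (1+9=10). 10 + next roll (10) = 20. Cumulative: 48
Frame 6: STRIKE. 10 + next two rolls (10+10) = 30. Cumulative: 78
Frame 7: STRIKE. 10 + next two rolls (10+0) = 20. Cumulative: 98
Frame 8: STRIKE. 10 + next two rolls (0+9) = 19. Cumulative: 117
Frame 9: OPEN (0+9=9). Cumulative: 126
Frame 10: OPEN. Sum of all frame-10 rolls (4+3) = 7. Cumulative: 133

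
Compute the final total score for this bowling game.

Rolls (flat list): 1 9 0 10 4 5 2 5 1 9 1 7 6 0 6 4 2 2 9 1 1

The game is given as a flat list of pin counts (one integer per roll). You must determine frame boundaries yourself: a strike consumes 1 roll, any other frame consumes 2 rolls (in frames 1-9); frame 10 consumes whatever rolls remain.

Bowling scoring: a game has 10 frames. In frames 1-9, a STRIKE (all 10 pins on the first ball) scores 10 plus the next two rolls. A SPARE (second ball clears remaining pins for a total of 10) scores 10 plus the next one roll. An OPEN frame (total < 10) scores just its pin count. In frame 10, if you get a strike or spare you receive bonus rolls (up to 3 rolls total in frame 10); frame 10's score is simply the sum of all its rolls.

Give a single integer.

Frame 1: SPARE (1+9=10). 10 + next roll (0) = 10. Cumulative: 10
Frame 2: SPARE (0+10=10). 10 + next roll (4) = 14. Cumulative: 24
Frame 3: OPEN (4+5=9). Cumulative: 33
Frame 4: OPEN (2+5=7). Cumulative: 40
Frame 5: SPARE (1+9=10). 10 + next roll (1) = 11. Cumulative: 51
Frame 6: OPEN (1+7=8). Cumulative: 59
Frame 7: OPEN (6+0=6). Cumulative: 65
Frame 8: SPARE (6+4=10). 10 + next roll (2) = 12. Cumulative: 77
Frame 9: OPEN (2+2=4). Cumulative: 81
Frame 10: SPARE. Sum of all frame-10 rolls (9+1+1) = 11. Cumulative: 92

Answer: 92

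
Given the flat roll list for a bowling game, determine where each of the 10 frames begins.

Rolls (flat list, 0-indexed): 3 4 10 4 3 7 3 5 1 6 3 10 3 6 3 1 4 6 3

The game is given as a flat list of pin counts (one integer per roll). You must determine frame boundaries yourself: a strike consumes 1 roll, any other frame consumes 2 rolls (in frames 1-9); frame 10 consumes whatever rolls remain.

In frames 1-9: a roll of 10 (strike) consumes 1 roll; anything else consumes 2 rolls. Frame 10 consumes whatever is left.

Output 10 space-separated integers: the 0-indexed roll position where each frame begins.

Answer: 0 2 3 5 7 9 11 12 14 16

Derivation:
Frame 1 starts at roll index 0: rolls=3,4 (sum=7), consumes 2 rolls
Frame 2 starts at roll index 2: roll=10 (strike), consumes 1 roll
Frame 3 starts at roll index 3: rolls=4,3 (sum=7), consumes 2 rolls
Frame 4 starts at roll index 5: rolls=7,3 (sum=10), consumes 2 rolls
Frame 5 starts at roll index 7: rolls=5,1 (sum=6), consumes 2 rolls
Frame 6 starts at roll index 9: rolls=6,3 (sum=9), consumes 2 rolls
Frame 7 starts at roll index 11: roll=10 (strike), consumes 1 roll
Frame 8 starts at roll index 12: rolls=3,6 (sum=9), consumes 2 rolls
Frame 9 starts at roll index 14: rolls=3,1 (sum=4), consumes 2 rolls
Frame 10 starts at roll index 16: 3 remaining rolls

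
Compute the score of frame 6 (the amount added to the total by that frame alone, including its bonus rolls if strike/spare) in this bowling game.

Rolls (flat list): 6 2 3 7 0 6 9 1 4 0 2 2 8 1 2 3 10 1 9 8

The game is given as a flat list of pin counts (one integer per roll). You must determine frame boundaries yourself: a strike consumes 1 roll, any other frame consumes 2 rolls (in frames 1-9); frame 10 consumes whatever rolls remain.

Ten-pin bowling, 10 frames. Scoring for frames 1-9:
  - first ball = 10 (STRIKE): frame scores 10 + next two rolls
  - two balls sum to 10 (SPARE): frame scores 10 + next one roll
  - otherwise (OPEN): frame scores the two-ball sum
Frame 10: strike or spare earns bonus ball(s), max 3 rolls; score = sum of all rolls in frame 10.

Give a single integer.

Frame 1: OPEN (6+2=8). Cumulative: 8
Frame 2: SPARE (3+7=10). 10 + next roll (0) = 10. Cumulative: 18
Frame 3: OPEN (0+6=6). Cumulative: 24
Frame 4: SPARE (9+1=10). 10 + next roll (4) = 14. Cumulative: 38
Frame 5: OPEN (4+0=4). Cumulative: 42
Frame 6: OPEN (2+2=4). Cumulative: 46
Frame 7: OPEN (8+1=9). Cumulative: 55
Frame 8: OPEN (2+3=5). Cumulative: 60

Answer: 4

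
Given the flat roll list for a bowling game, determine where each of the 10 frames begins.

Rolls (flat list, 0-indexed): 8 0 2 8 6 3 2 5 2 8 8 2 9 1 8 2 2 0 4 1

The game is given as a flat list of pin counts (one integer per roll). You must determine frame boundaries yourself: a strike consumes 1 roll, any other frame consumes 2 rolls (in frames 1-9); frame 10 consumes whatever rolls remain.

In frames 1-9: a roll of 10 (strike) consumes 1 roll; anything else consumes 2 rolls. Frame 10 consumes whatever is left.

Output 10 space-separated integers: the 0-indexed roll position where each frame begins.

Frame 1 starts at roll index 0: rolls=8,0 (sum=8), consumes 2 rolls
Frame 2 starts at roll index 2: rolls=2,8 (sum=10), consumes 2 rolls
Frame 3 starts at roll index 4: rolls=6,3 (sum=9), consumes 2 rolls
Frame 4 starts at roll index 6: rolls=2,5 (sum=7), consumes 2 rolls
Frame 5 starts at roll index 8: rolls=2,8 (sum=10), consumes 2 rolls
Frame 6 starts at roll index 10: rolls=8,2 (sum=10), consumes 2 rolls
Frame 7 starts at roll index 12: rolls=9,1 (sum=10), consumes 2 rolls
Frame 8 starts at roll index 14: rolls=8,2 (sum=10), consumes 2 rolls
Frame 9 starts at roll index 16: rolls=2,0 (sum=2), consumes 2 rolls
Frame 10 starts at roll index 18: 2 remaining rolls

Answer: 0 2 4 6 8 10 12 14 16 18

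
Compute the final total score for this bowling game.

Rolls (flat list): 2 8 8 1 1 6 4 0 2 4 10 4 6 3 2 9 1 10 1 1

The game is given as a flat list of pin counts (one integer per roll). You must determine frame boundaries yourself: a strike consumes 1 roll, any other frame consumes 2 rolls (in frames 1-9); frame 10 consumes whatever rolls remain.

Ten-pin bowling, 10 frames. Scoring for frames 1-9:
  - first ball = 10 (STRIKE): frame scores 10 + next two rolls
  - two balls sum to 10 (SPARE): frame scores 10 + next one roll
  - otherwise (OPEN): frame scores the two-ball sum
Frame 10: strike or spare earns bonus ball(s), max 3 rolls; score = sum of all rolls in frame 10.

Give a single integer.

Frame 1: SPARE (2+8=10). 10 + next roll (8) = 18. Cumulative: 18
Frame 2: OPEN (8+1=9). Cumulative: 27
Frame 3: OPEN (1+6=7). Cumulative: 34
Frame 4: OPEN (4+0=4). Cumulative: 38
Frame 5: OPEN (2+4=6). Cumulative: 44
Frame 6: STRIKE. 10 + next two rolls (4+6) = 20. Cumulative: 64
Frame 7: SPARE (4+6=10). 10 + next roll (3) = 13. Cumulative: 77
Frame 8: OPEN (3+2=5). Cumulative: 82
Frame 9: SPARE (9+1=10). 10 + next roll (10) = 20. Cumulative: 102
Frame 10: STRIKE. Sum of all frame-10 rolls (10+1+1) = 12. Cumulative: 114

Answer: 114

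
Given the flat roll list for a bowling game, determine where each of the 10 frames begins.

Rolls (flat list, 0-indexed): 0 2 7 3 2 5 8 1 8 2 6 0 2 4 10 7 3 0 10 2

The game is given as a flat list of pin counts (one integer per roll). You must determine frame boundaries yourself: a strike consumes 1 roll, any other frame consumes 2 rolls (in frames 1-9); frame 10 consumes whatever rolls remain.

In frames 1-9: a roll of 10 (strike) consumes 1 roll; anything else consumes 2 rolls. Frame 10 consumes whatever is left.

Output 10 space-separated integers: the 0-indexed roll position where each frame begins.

Answer: 0 2 4 6 8 10 12 14 15 17

Derivation:
Frame 1 starts at roll index 0: rolls=0,2 (sum=2), consumes 2 rolls
Frame 2 starts at roll index 2: rolls=7,3 (sum=10), consumes 2 rolls
Frame 3 starts at roll index 4: rolls=2,5 (sum=7), consumes 2 rolls
Frame 4 starts at roll index 6: rolls=8,1 (sum=9), consumes 2 rolls
Frame 5 starts at roll index 8: rolls=8,2 (sum=10), consumes 2 rolls
Frame 6 starts at roll index 10: rolls=6,0 (sum=6), consumes 2 rolls
Frame 7 starts at roll index 12: rolls=2,4 (sum=6), consumes 2 rolls
Frame 8 starts at roll index 14: roll=10 (strike), consumes 1 roll
Frame 9 starts at roll index 15: rolls=7,3 (sum=10), consumes 2 rolls
Frame 10 starts at roll index 17: 3 remaining rolls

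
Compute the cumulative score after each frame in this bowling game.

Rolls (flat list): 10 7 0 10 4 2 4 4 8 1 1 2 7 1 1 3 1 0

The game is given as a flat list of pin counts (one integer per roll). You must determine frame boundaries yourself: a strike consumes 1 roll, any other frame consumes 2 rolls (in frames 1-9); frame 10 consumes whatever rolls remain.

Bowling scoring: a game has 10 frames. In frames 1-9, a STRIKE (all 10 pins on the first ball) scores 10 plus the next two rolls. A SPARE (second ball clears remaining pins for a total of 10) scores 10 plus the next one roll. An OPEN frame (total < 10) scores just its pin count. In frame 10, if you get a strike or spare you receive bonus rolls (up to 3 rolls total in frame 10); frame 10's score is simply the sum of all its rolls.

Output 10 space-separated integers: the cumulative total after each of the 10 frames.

Frame 1: STRIKE. 10 + next two rolls (7+0) = 17. Cumulative: 17
Frame 2: OPEN (7+0=7). Cumulative: 24
Frame 3: STRIKE. 10 + next two rolls (4+2) = 16. Cumulative: 40
Frame 4: OPEN (4+2=6). Cumulative: 46
Frame 5: OPEN (4+4=8). Cumulative: 54
Frame 6: OPEN (8+1=9). Cumulative: 63
Frame 7: OPEN (1+2=3). Cumulative: 66
Frame 8: OPEN (7+1=8). Cumulative: 74
Frame 9: OPEN (1+3=4). Cumulative: 78
Frame 10: OPEN. Sum of all frame-10 rolls (1+0) = 1. Cumulative: 79

Answer: 17 24 40 46 54 63 66 74 78 79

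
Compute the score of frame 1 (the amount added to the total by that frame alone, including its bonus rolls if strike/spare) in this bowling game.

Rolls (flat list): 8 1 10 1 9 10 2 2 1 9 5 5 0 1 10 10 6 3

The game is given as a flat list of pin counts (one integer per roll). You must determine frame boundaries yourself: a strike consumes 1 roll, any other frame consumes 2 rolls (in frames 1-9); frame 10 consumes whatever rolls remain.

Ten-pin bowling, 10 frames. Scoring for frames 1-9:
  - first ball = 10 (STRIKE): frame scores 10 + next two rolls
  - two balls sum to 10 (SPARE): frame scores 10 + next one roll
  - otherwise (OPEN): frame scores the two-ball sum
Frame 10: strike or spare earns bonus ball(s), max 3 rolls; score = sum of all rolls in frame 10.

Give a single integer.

Frame 1: OPEN (8+1=9). Cumulative: 9
Frame 2: STRIKE. 10 + next two rolls (1+9) = 20. Cumulative: 29
Frame 3: SPARE (1+9=10). 10 + next roll (10) = 20. Cumulative: 49

Answer: 9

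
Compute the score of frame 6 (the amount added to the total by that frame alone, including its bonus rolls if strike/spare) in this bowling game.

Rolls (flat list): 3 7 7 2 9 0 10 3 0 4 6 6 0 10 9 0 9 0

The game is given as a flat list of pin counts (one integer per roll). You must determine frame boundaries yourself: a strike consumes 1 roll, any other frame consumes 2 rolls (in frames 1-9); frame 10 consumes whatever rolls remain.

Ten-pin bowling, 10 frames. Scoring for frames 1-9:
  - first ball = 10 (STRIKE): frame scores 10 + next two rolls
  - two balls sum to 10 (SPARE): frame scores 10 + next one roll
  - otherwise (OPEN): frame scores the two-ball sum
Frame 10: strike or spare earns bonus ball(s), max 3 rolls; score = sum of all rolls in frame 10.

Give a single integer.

Answer: 16

Derivation:
Frame 1: SPARE (3+7=10). 10 + next roll (7) = 17. Cumulative: 17
Frame 2: OPEN (7+2=9). Cumulative: 26
Frame 3: OPEN (9+0=9). Cumulative: 35
Frame 4: STRIKE. 10 + next two rolls (3+0) = 13. Cumulative: 48
Frame 5: OPEN (3+0=3). Cumulative: 51
Frame 6: SPARE (4+6=10). 10 + next roll (6) = 16. Cumulative: 67
Frame 7: OPEN (6+0=6). Cumulative: 73
Frame 8: STRIKE. 10 + next two rolls (9+0) = 19. Cumulative: 92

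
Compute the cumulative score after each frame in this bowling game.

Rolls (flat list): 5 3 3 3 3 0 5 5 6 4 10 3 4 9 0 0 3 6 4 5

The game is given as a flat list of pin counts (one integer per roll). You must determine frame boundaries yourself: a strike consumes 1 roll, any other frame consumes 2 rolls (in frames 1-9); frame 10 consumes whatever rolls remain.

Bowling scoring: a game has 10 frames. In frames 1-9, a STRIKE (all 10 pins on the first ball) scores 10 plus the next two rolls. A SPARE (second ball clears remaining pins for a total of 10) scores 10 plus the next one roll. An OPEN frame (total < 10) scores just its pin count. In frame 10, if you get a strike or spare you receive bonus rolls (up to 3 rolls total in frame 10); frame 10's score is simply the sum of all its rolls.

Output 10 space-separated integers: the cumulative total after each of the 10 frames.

Answer: 8 14 17 33 53 70 77 86 89 104

Derivation:
Frame 1: OPEN (5+3=8). Cumulative: 8
Frame 2: OPEN (3+3=6). Cumulative: 14
Frame 3: OPEN (3+0=3). Cumulative: 17
Frame 4: SPARE (5+5=10). 10 + next roll (6) = 16. Cumulative: 33
Frame 5: SPARE (6+4=10). 10 + next roll (10) = 20. Cumulative: 53
Frame 6: STRIKE. 10 + next two rolls (3+4) = 17. Cumulative: 70
Frame 7: OPEN (3+4=7). Cumulative: 77
Frame 8: OPEN (9+0=9). Cumulative: 86
Frame 9: OPEN (0+3=3). Cumulative: 89
Frame 10: SPARE. Sum of all frame-10 rolls (6+4+5) = 15. Cumulative: 104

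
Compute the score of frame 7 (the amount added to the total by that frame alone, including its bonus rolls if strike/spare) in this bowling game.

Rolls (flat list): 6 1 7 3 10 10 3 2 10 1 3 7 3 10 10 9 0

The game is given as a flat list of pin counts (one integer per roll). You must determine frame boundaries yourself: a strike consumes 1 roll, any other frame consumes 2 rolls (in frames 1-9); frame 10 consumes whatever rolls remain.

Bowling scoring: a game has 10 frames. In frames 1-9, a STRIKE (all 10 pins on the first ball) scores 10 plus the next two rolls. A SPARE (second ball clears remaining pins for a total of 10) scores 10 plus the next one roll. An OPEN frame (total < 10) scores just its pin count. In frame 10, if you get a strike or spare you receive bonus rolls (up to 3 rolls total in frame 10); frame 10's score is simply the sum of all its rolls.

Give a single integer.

Frame 1: OPEN (6+1=7). Cumulative: 7
Frame 2: SPARE (7+3=10). 10 + next roll (10) = 20. Cumulative: 27
Frame 3: STRIKE. 10 + next two rolls (10+3) = 23. Cumulative: 50
Frame 4: STRIKE. 10 + next two rolls (3+2) = 15. Cumulative: 65
Frame 5: OPEN (3+2=5). Cumulative: 70
Frame 6: STRIKE. 10 + next two rolls (1+3) = 14. Cumulative: 84
Frame 7: OPEN (1+3=4). Cumulative: 88
Frame 8: SPARE (7+3=10). 10 + next roll (10) = 20. Cumulative: 108
Frame 9: STRIKE. 10 + next two rolls (10+9) = 29. Cumulative: 137

Answer: 4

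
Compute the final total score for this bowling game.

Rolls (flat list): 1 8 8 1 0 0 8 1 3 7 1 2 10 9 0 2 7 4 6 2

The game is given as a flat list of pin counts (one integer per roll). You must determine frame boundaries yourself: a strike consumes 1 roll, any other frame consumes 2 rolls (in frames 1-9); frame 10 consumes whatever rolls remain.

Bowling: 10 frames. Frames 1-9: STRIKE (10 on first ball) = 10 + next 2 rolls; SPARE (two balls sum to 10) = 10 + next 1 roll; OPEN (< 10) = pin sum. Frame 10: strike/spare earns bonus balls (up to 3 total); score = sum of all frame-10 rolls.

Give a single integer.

Frame 1: OPEN (1+8=9). Cumulative: 9
Frame 2: OPEN (8+1=9). Cumulative: 18
Frame 3: OPEN (0+0=0). Cumulative: 18
Frame 4: OPEN (8+1=9). Cumulative: 27
Frame 5: SPARE (3+7=10). 10 + next roll (1) = 11. Cumulative: 38
Frame 6: OPEN (1+2=3). Cumulative: 41
Frame 7: STRIKE. 10 + next two rolls (9+0) = 19. Cumulative: 60
Frame 8: OPEN (9+0=9). Cumulative: 69
Frame 9: OPEN (2+7=9). Cumulative: 78
Frame 10: SPARE. Sum of all frame-10 rolls (4+6+2) = 12. Cumulative: 90

Answer: 90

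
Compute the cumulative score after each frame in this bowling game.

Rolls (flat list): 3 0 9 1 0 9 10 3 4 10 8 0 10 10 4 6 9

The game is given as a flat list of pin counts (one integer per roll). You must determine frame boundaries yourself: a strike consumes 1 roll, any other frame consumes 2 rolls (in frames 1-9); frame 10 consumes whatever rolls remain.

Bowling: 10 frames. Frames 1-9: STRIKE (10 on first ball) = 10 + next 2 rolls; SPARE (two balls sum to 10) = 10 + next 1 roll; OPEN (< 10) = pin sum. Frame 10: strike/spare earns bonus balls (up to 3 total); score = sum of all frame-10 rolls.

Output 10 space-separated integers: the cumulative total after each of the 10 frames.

Frame 1: OPEN (3+0=3). Cumulative: 3
Frame 2: SPARE (9+1=10). 10 + next roll (0) = 10. Cumulative: 13
Frame 3: OPEN (0+9=9). Cumulative: 22
Frame 4: STRIKE. 10 + next two rolls (3+4) = 17. Cumulative: 39
Frame 5: OPEN (3+4=7). Cumulative: 46
Frame 6: STRIKE. 10 + next two rolls (8+0) = 18. Cumulative: 64
Frame 7: OPEN (8+0=8). Cumulative: 72
Frame 8: STRIKE. 10 + next two rolls (10+4) = 24. Cumulative: 96
Frame 9: STRIKE. 10 + next two rolls (4+6) = 20. Cumulative: 116
Frame 10: SPARE. Sum of all frame-10 rolls (4+6+9) = 19. Cumulative: 135

Answer: 3 13 22 39 46 64 72 96 116 135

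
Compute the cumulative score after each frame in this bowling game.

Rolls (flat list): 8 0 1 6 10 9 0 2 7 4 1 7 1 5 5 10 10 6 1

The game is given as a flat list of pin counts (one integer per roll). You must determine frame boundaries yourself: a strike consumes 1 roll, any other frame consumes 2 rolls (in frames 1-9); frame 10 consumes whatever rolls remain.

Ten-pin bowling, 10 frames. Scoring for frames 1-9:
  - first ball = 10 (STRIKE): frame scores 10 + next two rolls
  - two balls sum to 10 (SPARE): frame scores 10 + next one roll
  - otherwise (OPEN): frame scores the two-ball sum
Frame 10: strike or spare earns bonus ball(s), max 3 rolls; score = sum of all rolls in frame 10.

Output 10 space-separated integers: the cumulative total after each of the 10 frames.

Answer: 8 15 34 43 52 57 65 85 111 128

Derivation:
Frame 1: OPEN (8+0=8). Cumulative: 8
Frame 2: OPEN (1+6=7). Cumulative: 15
Frame 3: STRIKE. 10 + next two rolls (9+0) = 19. Cumulative: 34
Frame 4: OPEN (9+0=9). Cumulative: 43
Frame 5: OPEN (2+7=9). Cumulative: 52
Frame 6: OPEN (4+1=5). Cumulative: 57
Frame 7: OPEN (7+1=8). Cumulative: 65
Frame 8: SPARE (5+5=10). 10 + next roll (10) = 20. Cumulative: 85
Frame 9: STRIKE. 10 + next two rolls (10+6) = 26. Cumulative: 111
Frame 10: STRIKE. Sum of all frame-10 rolls (10+6+1) = 17. Cumulative: 128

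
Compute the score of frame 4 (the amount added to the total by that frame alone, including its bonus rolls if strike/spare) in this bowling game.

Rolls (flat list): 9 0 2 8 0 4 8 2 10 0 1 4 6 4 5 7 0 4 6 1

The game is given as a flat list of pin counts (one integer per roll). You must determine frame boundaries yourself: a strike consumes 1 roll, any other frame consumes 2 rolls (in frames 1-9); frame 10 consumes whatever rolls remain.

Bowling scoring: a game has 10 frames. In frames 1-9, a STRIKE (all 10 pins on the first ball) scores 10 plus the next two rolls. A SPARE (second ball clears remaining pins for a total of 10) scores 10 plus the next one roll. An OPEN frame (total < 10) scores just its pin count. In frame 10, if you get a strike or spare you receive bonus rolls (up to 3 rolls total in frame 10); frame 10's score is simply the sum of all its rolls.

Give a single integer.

Answer: 20

Derivation:
Frame 1: OPEN (9+0=9). Cumulative: 9
Frame 2: SPARE (2+8=10). 10 + next roll (0) = 10. Cumulative: 19
Frame 3: OPEN (0+4=4). Cumulative: 23
Frame 4: SPARE (8+2=10). 10 + next roll (10) = 20. Cumulative: 43
Frame 5: STRIKE. 10 + next two rolls (0+1) = 11. Cumulative: 54
Frame 6: OPEN (0+1=1). Cumulative: 55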